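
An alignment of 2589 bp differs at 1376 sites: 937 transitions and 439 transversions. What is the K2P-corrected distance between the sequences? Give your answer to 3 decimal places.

P = 937/2589 ≈ 0.361916 and Q = 439/2589 ≈ 0.169564.
Under the Kimura two-parameter model, d = −½ ln(1 − 2P − Q) − ¼ ln(1 − 2Q).
1 − 2P − Q = 0.106604, giving −½ ln(0.106604) = 1.119317.
1 − 2Q = 0.660872, giving −¼ ln(0.660872) = 0.103549.
d = 1.119317 + 0.103549 = 1.222866.

1.223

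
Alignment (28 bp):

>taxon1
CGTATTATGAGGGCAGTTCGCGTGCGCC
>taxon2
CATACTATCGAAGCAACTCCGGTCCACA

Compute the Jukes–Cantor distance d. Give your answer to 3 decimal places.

0.724

The sequences differ at 13 of 28 sites, so p = 13/28 ≈ 0.464286.
d = −(3/4) ln(1 − 4p/3) = −0.75 ln(1 − 0.619048) = −0.75 ln(0.380952)
  = −0.75 × (-0.965082) = 0.723812 substitutions/site.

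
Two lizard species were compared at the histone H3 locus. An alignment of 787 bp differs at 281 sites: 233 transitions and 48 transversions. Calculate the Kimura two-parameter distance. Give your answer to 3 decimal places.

P = 233/787 ≈ 0.296061 and Q = 48/787 ≈ 0.060991.
Under the Kimura two-parameter model, d = −½ ln(1 − 2P − Q) − ¼ ln(1 − 2Q).
1 − 2P − Q = 0.346887, giving −½ ln(0.346887) = 0.529378.
1 − 2Q = 0.878018, giving −¼ ln(0.878018) = 0.032522.
d = 0.529378 + 0.032522 = 0.561900.

0.562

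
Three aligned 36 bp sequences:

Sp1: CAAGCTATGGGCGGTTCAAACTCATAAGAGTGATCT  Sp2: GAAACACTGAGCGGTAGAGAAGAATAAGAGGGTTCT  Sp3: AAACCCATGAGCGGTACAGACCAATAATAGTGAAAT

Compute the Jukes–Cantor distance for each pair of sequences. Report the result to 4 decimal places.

d(Sp1,Sp2) = 0.4926, d(Sp1,Sp3) = 0.3924, d(Sp2,Sp3) = 0.4408

Sp1–Sp2: 13/36 sites differ → p ≈ 0.361111, d = −0.75 ln(1 − 0.481481) = 0.492584 ≈ 0.4926.
Sp1–Sp3: 11/36 sites differ → p ≈ 0.305556, d = −0.75 ln(1 − 0.407408) = 0.392437 ≈ 0.3924.
Sp2–Sp3: 12/36 sites differ → p ≈ 0.333333, d = −0.75 ln(1 − 0.444444) = 0.440839 ≈ 0.4408.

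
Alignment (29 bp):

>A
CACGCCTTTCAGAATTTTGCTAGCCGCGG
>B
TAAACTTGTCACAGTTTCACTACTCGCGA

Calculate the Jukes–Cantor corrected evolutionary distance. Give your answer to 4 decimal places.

0.6018

The sequences differ at 12 of 29 sites, so p = 12/29 ≈ 0.413793.
d = −(3/4) ln(1 − 4p/3) = −0.75 ln(1 − 0.551724) = −0.75 ln(0.448276)
  = −0.75 × (-0.802346) = 0.601760 substitutions/site.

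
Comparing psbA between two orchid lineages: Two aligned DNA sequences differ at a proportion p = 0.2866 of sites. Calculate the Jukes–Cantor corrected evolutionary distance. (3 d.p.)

d = −(3/4) ln(1 − 4p/3) = −0.75 ln(1 − 0.382133) = −0.75 ln(0.617867)
  = −0.75 × (-0.481482) = 0.361112 substitutions/site.

0.361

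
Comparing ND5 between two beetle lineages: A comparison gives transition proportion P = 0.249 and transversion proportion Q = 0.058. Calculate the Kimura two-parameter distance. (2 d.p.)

Under the Kimura two-parameter model, d = −½ ln(1 − 2P − Q) − ¼ ln(1 − 2Q).
1 − 2P − Q = 0.444, giving −½ ln(0.444) = 0.405965.
1 − 2Q = 0.884, giving −¼ ln(0.884) = 0.030825.
d = 0.405965 + 0.030825 = 0.436790.

0.44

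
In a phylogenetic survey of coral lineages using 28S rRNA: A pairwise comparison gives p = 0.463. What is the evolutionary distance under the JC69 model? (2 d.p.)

d = −(3/4) ln(1 − 4p/3) = −0.75 ln(1 − 0.617333) = −0.75 ln(0.382667)
  = −0.75 × (-0.960590) = 0.720443 substitutions/site.

0.72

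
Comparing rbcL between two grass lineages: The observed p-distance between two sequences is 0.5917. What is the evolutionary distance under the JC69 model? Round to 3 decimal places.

d = −(3/4) ln(1 − 4p/3) = −0.75 ln(1 − 0.788933) = −0.75 ln(0.211067)
  = −0.75 × (-1.555580) = 1.166685 substitutions/site.

1.167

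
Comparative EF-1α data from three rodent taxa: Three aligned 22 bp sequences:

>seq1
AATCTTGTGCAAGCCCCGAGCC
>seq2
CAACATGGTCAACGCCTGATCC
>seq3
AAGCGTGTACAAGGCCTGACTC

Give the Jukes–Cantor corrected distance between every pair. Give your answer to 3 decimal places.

d(seq1,seq2) = 0.591, d(seq1,seq3) = 0.414, d(seq2,seq3) = 0.497

seq1–seq2: 9/22 sites differ → p ≈ 0.409091, d = −0.75 ln(1 − 0.545455) = 0.591344 ≈ 0.591.
seq1–seq3: 7/22 sites differ → p ≈ 0.318182, d = −0.75 ln(1 − 0.424243) = 0.414052 ≈ 0.414.
seq2–seq3: 8/22 sites differ → p ≈ 0.363636, d = −0.75 ln(1 − 0.484848) = 0.497470 ≈ 0.497.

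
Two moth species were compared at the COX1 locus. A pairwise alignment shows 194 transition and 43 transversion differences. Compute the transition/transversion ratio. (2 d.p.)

R = 194/43 = 4.511627… ≈ 4.51 (to 2 d.p.).

4.51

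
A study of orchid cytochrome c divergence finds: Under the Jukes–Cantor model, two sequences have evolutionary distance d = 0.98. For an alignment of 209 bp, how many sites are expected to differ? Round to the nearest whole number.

114

Invert JC69: p = (3/4)(1 − e^(−4d/3)) = 0.75 × (1 − e^(-1.306667)) = 0.75 × (1 − 0.270721) = 0.546959.
Expected differing sites = pL ≈ 0.546959 × 209 = 114.314431 ≈ 114.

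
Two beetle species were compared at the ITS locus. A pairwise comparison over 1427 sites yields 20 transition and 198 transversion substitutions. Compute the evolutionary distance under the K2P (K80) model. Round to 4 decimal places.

0.1725

P = 20/1427 ≈ 0.014015 and Q = 198/1427 ≈ 0.138753.
Under the Kimura two-parameter model, d = −½ ln(1 − 2P − Q) − ¼ ln(1 − 2Q).
1 − 2P − Q = 0.833217, giving −½ ln(0.833217) = 0.091231.
1 − 2Q = 0.722494, giving −¼ ln(0.722494) = 0.081262.
d = 0.091231 + 0.081262 = 0.172493.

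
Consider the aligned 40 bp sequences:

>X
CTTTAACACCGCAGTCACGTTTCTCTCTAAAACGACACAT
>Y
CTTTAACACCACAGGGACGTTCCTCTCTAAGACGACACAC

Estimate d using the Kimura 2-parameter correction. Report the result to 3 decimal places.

Of 40 sites, 4 differences are transitions and 2 are transversions, so P = 4/40 = 0.1 and Q = 2/40 = 0.05.
Under the Kimura two-parameter model, d = −½ ln(1 − 2P − Q) − ¼ ln(1 − 2Q).
1 − 2P − Q = 0.75, giving −½ ln(0.75) = 0.143841.
1 − 2Q = 0.9, giving −¼ ln(0.9) = 0.026340.
d = 0.143841 + 0.026340 = 0.170181.

0.170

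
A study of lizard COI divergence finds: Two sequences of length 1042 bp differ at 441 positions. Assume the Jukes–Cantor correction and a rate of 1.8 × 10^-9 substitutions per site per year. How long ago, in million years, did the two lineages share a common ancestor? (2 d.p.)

p = 441/1042 ≈ 0.423225.
d = −(3/4) ln(1 − 4p/3) = −0.75 ln(1 − 0.5643) = −0.75 ln(0.4357)
  = −0.75 × (-0.830801) = 0.623101 substitutions/site.
Under a molecular clock d = 2μt, so t = d/(2μ) = 0.623101 / (2 × 1.8 × 10^-9) = 173.08 million years.

173.08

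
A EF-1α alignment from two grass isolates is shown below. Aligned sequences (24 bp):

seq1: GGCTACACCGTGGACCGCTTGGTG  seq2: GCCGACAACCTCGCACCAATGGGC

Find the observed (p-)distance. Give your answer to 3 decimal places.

0.500

The sequences differ at 12 of 24 positions.
p = 12/24 = 0.500.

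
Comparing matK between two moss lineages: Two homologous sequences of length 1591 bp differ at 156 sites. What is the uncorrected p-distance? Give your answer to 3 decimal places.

0.098

p = 156/1591 = 0.098051… ≈ 0.098 (to 3 d.p.).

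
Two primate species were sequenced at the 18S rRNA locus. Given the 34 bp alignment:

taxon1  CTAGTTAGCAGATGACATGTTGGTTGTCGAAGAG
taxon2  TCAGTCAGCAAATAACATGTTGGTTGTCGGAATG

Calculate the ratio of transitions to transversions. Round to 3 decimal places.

7.000

Transitions are A↔G and C↔T; transversions are all other mismatches.
Transitions: 7. Transversions: 1.
R = 7/1 = 7.000.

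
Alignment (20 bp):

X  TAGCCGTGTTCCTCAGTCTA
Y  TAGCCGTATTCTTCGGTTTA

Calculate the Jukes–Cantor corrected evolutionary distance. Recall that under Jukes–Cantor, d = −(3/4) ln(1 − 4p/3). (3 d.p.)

0.233

The sequences differ at 4 of 20 sites (8, 12, 15, 18), so p = 4/20 = 0.2.
d = −(3/4) ln(1 − 4p/3) = −0.75 ln(1 − 0.266667) = −0.75 ln(0.733333)
  = −0.75 × (-0.310155) = 0.232616 substitutions/site.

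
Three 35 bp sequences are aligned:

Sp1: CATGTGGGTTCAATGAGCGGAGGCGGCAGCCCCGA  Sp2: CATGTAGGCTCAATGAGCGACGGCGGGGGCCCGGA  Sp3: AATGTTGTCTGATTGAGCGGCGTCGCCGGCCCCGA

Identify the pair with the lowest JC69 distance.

Sp1 and Sp2

Sp1–Sp2: 7/35 differ, p = 0.200, d = 0.233.
Sp1–Sp3: 10/35 differ, p = 0.286, d = 0.360.
Sp2–Sp3: 10/35 differ, p = 0.286, d = 0.360.
The smallest distance is between Sp1 and Sp2.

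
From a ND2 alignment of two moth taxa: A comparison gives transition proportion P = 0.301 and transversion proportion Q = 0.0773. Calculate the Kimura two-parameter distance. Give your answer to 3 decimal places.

0.611

Under the Kimura two-parameter model, d = −½ ln(1 − 2P − Q) − ¼ ln(1 − 2Q).
1 − 2P − Q = 0.3207, giving −½ ln(0.3207) = 0.568625.
1 − 2Q = 0.8454, giving −¼ ln(0.8454) = 0.041986.
d = 0.568625 + 0.041986 = 0.610611.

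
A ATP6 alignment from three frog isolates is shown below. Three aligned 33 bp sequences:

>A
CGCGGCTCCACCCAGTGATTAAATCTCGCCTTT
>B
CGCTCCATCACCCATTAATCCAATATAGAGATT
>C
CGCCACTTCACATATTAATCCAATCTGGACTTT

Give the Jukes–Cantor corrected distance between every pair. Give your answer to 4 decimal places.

d(A,B) = 0.5587, d(A,C) = 0.4408, d(B,C) = 0.3390

A–B: 13/33 sites differ → p ≈ 0.393939, d = −0.75 ln(1 − 0.525252) = 0.558728 ≈ 0.5587.
A–C: 11/33 sites differ → p ≈ 0.333333, d = −0.75 ln(1 − 0.444444) = 0.440839 ≈ 0.4408.
B–C: 9/33 sites differ → p ≈ 0.272727, d = −0.75 ln(1 − 0.363636) = 0.338988 ≈ 0.3390.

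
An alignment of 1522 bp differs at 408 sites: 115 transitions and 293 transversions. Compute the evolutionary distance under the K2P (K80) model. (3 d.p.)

P = 115/1522 ≈ 0.075558 and Q = 293/1522 ≈ 0.19251.
Under the Kimura two-parameter model, d = −½ ln(1 − 2P − Q) − ¼ ln(1 − 2Q).
1 − 2P − Q = 0.656374, giving −½ ln(0.656374) = 0.210512.
1 − 2Q = 0.61498, giving −¼ ln(0.61498) = 0.121541.
d = 0.210512 + 0.121541 = 0.332053.

0.332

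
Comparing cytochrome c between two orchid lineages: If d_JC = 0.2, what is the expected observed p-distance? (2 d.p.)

0.18

p = (3/4)(1 − e^(−4d/3)) = 0.75 × (1 − e^(-0.266667)) = 0.75 × (1 − 0.765928) = 0.175554.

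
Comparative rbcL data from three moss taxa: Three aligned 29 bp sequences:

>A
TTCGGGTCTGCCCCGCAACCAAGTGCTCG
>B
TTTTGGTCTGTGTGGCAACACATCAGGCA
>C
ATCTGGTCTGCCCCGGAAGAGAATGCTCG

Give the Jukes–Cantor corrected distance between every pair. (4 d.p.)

A–B: 14/29 sites differ → p ≈ 0.482759, d = −0.75 ln(1 − 0.643679) = 0.773942 ≈ 0.7739.
A–C: 7/29 sites differ → p ≈ 0.241379, d = −0.75 ln(1 − 0.321839) = 0.291278 ≈ 0.2913.
B–C: 15/29 sites differ → p ≈ 0.517241, d = −0.75 ln(1 − 0.689655) = 0.877553 ≈ 0.8776.

d(A,B) = 0.7739, d(A,C) = 0.2913, d(B,C) = 0.8776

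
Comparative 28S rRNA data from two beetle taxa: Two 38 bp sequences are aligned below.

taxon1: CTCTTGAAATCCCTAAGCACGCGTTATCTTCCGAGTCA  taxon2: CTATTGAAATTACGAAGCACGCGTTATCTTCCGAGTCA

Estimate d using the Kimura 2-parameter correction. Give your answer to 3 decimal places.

Of 38 sites, 1 differences are transitions and 3 are transversions, so P = 1/38 ≈ 0.026316 and Q = 3/38 ≈ 0.078947.
Under the Kimura two-parameter model, d = −½ ln(1 − 2P − Q) − ¼ ln(1 − 2Q).
1 − 2P − Q = 0.868421, giving −½ ln(0.868421) = 0.070539.
1 − 2Q = 0.842106, giving −¼ ln(0.842106) = 0.042962.
d = 0.070539 + 0.042962 = 0.113501.

0.114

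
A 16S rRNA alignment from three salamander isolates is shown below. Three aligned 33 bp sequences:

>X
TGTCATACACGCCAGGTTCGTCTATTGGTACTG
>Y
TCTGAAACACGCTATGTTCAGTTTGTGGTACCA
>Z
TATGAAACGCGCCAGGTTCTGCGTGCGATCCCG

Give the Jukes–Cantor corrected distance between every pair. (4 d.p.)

X–Y: 12/33 sites differ → p ≈ 0.363636, d = −0.75 ln(1 − 0.484848) = 0.497470 ≈ 0.4975.
X–Z: 13/33 sites differ → p ≈ 0.393939, d = −0.75 ln(1 − 0.525252) = 0.558728 ≈ 0.5587.
Y–Z: 11/33 sites differ → p ≈ 0.333333, d = −0.75 ln(1 − 0.444444) = 0.440839 ≈ 0.4408.

d(X,Y) = 0.4975, d(X,Z) = 0.5587, d(Y,Z) = 0.4408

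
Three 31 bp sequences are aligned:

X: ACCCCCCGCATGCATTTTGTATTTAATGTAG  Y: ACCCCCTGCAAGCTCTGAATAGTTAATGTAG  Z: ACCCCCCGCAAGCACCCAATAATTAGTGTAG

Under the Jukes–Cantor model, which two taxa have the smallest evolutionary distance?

X–Y: 8/31 differ, p = 0.258, d = 0.316.
X–Z: 8/31 differ, p = 0.258, d = 0.316.
Y–Z: 6/31 differ, p = 0.194, d = 0.224.
The smallest distance is between Y and Z.

Y and Z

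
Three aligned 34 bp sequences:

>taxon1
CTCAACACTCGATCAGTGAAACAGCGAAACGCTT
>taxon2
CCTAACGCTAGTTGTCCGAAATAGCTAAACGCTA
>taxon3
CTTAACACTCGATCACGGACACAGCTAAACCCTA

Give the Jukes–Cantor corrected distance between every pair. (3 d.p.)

d(taxon1,taxon2) = 0.477, d(taxon1,taxon3) = 0.241, d(taxon2,taxon3) = 0.373

taxon1–taxon2: 12/34 sites differ → p ≈ 0.352941, d = −0.75 ln(1 − 0.470588) = 0.476991 ≈ 0.477.
taxon1–taxon3: 7/34 sites differ → p ≈ 0.205882, d = −0.75 ln(1 − 0.274509) = 0.240680 ≈ 0.241.
taxon2–taxon3: 10/34 sites differ → p ≈ 0.294118, d = −0.75 ln(1 − 0.392157) = 0.373379 ≈ 0.373.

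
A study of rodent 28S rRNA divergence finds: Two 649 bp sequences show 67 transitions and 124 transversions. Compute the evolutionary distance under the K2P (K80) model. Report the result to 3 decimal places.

0.374

P = 67/649 ≈ 0.103236 and Q = 124/649 ≈ 0.191063.
Under the Kimura two-parameter model, d = −½ ln(1 − 2P − Q) − ¼ ln(1 − 2Q).
1 − 2P − Q = 0.602465, giving −½ ln(0.602465) = 0.253363.
1 − 2Q = 0.617874, giving −¼ ln(0.617874) = 0.120368.
d = 0.253363 + 0.120368 = 0.373731.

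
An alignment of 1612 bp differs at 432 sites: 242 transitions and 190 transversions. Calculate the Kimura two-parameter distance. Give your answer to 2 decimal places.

0.34

P = 242/1612 ≈ 0.150124 and Q = 190/1612 ≈ 0.117866.
Under the Kimura two-parameter model, d = −½ ln(1 − 2P − Q) − ¼ ln(1 − 2Q).
1 − 2P − Q = 0.581886, giving −½ ln(0.581886) = 0.270740.
1 − 2Q = 0.764268, giving −¼ ln(0.764268) = 0.067209.
d = 0.270740 + 0.067209 = 0.337949.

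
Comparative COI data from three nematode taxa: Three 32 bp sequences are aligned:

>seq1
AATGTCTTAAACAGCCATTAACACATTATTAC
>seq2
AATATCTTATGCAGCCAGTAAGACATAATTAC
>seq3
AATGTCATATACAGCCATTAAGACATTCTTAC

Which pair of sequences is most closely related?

seq1 and seq3

seq1–seq2: 6/32 differ, p = 0.188, d = 0.216.
seq1–seq3: 4/32 differ, p = 0.125, d = 0.137.
seq2–seq3: 6/32 differ, p = 0.188, d = 0.216.
The smallest distance is between seq1 and seq3.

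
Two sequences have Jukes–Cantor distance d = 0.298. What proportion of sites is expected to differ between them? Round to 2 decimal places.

p = (3/4)(1 − e^(−4d/3)) = 0.75 × (1 − e^(-0.397333)) = 0.75 × (1 − 0.672110) = 0.245918.

0.25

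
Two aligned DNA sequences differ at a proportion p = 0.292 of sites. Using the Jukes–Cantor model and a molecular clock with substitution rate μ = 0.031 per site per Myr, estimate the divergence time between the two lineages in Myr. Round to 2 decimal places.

d = −(3/4) ln(1 − 4p/3) = −0.75 ln(1 − 0.389333) = −0.75 ln(0.610667)
  = −0.75 × (-0.493203) = 0.369902 substitutions/site.
Under a molecular clock d = 2μt, so t = d/(2μ) = 0.369902 / (2 × 0.031) = 5.97 Myr.

5.97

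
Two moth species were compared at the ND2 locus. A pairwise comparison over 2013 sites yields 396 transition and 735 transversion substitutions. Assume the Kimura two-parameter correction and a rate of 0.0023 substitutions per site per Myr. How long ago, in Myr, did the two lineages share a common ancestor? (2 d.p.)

P = 396/2013 ≈ 0.196721 and Q = 735/2013 ≈ 0.365127.
Under the Kimura two-parameter model, d = −½ ln(1 − 2P − Q) − ¼ ln(1 − 2Q).
1 − 2P − Q = 0.241431, giving −½ ln(0.241431) = 0.710586.
1 − 2Q = 0.269746, giving −¼ ln(0.269746) = 0.327569.
d = 0.710586 + 0.327569 = 1.038155.
Under a molecular clock d = 2μt, so t = d/(2μ) = 1.038155 / (2 × 0.0023) = 225.69 Myr.

225.69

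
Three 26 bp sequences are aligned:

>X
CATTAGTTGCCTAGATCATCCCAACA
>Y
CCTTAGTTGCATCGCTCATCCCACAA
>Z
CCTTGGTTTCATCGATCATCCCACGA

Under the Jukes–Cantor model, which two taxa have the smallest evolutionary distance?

Y and Z

X–Y: 6/26 differ, p = 0.231, d = 0.276.
X–Z: 7/26 differ, p = 0.269, d = 0.334.
Y–Z: 4/26 differ, p = 0.154, d = 0.172.
The smallest distance is between Y and Z.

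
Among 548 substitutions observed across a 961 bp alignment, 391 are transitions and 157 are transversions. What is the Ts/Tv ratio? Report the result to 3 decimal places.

2.490

R = 391/157 = 2.490445… ≈ 2.490 (to 3 d.p.).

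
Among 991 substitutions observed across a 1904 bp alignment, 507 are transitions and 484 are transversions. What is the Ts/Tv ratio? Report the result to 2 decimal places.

1.05

R = 507/484 = 1.047520… ≈ 1.05 (to 2 d.p.).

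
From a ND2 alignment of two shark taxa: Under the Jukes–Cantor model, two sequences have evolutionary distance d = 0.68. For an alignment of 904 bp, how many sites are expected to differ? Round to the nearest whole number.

404

Invert JC69: p = (3/4)(1 − e^(−4d/3)) = 0.75 × (1 − e^(-0.906667)) = 0.75 × (1 − 0.403868) = 0.447099.
Expected differing sites = pL ≈ 0.447099 × 904 = 404.177496 ≈ 404.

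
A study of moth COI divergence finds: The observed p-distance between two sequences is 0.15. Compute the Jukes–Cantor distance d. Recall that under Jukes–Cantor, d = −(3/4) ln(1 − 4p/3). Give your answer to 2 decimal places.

0.17

d = −(3/4) ln(1 − 4p/3) = −0.75 ln(1 − 0.2) = −0.75 ln(0.8)
  = −0.75 × (-0.223144) = 0.167358 substitutions/site.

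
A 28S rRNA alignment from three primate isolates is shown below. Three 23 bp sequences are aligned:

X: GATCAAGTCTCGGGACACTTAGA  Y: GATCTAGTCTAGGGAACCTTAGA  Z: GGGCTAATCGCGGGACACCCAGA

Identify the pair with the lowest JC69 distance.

X–Y: 4/23 differ, p = 0.174, d = 0.198.
X–Z: 7/23 differ, p = 0.304, d = 0.390.
Y–Z: 9/23 differ, p = 0.391, d = 0.553.
The smallest distance is between X and Y.

X and Y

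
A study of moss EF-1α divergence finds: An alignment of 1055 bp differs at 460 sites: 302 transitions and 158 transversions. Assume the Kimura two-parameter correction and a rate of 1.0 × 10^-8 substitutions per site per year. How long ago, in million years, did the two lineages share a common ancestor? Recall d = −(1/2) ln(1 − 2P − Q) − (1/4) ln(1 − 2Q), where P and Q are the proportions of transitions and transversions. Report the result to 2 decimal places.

36.48

P = 302/1055 ≈ 0.286256 and Q = 158/1055 ≈ 0.149763.
Under the Kimura two-parameter model, d = −½ ln(1 − 2P − Q) − ¼ ln(1 − 2Q).
1 − 2P − Q = 0.277725, giving −½ ln(0.277725) = 0.640562.
1 − 2Q = 0.700474, giving −¼ ln(0.700474) = 0.089000.
d = 0.640562 + 0.089000 = 0.729562.
Under a molecular clock d = 2μt, so t = d/(2μ) = 0.729562 / (2 × 1.0 × 10^-8) = 36.48 million years.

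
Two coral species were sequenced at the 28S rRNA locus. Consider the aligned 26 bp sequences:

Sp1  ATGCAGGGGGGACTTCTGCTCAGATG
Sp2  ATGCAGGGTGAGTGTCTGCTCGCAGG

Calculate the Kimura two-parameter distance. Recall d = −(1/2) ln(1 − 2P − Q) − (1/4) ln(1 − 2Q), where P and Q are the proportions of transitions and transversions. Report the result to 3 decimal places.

0.401

Of 26 sites, 4 differences are transitions and 4 are transversions, so P = 4/26 ≈ 0.153846 and Q = 4/26 ≈ 0.153846.
Under the Kimura two-parameter model, d = −½ ln(1 − 2P − Q) − ¼ ln(1 − 2Q).
1 − 2P − Q = 0.538462, giving −½ ln(0.538462) = 0.309519.
1 − 2Q = 0.692308, giving −¼ ln(0.692308) = 0.091931.
d = 0.309519 + 0.091931 = 0.401450.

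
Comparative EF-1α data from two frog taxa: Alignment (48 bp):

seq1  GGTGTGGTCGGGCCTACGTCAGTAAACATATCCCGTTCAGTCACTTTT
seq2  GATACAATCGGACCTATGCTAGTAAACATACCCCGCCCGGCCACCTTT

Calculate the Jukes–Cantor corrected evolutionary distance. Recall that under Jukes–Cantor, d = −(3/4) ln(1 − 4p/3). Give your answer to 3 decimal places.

0.404

The sequences differ at 15 of 48 sites, so p = 15/48 = 0.3125.
d = −(3/4) ln(1 − 4p/3) = −0.75 ln(1 − 0.416667) = −0.75 ln(0.583333)
  = −0.75 × (-0.538997) = 0.404248 substitutions/site.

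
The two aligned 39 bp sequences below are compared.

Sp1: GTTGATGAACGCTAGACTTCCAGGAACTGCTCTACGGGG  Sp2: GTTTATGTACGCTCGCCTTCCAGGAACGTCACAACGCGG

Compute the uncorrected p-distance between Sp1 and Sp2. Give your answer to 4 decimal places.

0.2308

The sequences differ at 9 of 39 positions (sites 4, 8, 14, 16, 28, 29, 31, 33, 37).
p = 9/39 = 0.230769… ≈ 0.2308 (to 4 d.p.).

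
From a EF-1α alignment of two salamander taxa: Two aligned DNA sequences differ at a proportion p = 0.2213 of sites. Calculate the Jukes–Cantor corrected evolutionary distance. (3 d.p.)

d = −(3/4) ln(1 − 4p/3) = −0.75 ln(1 − 0.295067) = −0.75 ln(0.704933)
  = −0.75 × (-0.349653) = 0.262240 substitutions/site.

0.262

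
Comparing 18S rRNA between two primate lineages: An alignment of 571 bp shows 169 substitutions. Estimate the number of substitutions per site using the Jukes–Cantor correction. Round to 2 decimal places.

0.38

p = 169/571 ≈ 0.295972.
d = −(3/4) ln(1 − 4p/3) = −0.75 ln(1 − 0.394629) = −0.75 ln(0.605371)
  = −0.75 × (-0.501914) = 0.376436 substitutions/site.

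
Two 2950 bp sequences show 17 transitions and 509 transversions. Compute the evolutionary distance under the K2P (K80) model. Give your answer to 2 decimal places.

0.21

P = 17/2950 ≈ 0.005763 and Q = 509/2950 ≈ 0.172542.
Under the Kimura two-parameter model, d = −½ ln(1 − 2P − Q) − ¼ ln(1 − 2Q).
1 − 2P − Q = 0.815932, giving −½ ln(0.815932) = 0.101712.
1 − 2Q = 0.654916, giving −¼ ln(0.654916) = 0.105812.
d = 0.101712 + 0.105812 = 0.207524.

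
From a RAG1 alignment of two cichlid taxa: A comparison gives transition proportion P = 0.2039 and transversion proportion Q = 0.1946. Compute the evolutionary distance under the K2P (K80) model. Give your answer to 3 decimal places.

Under the Kimura two-parameter model, d = −½ ln(1 − 2P − Q) − ¼ ln(1 − 2Q).
1 − 2P − Q = 0.3976, giving −½ ln(0.3976) = 0.461154.
1 − 2Q = 0.6108, giving −¼ ln(0.6108) = 0.123246.
d = 0.461154 + 0.123246 = 0.584400.

0.584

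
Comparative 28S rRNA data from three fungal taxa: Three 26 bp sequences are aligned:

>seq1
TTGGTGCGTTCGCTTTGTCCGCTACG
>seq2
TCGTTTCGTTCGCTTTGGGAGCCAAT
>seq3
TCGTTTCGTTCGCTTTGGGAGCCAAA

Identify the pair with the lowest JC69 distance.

seq1–seq2: 9/26 differ, p = 0.346, d = 0.464.
seq1–seq3: 9/26 differ, p = 0.346, d = 0.464.
seq2–seq3: 1/26 differ, p = 0.038, d = 0.039.
The smallest distance is between seq2 and seq3.

seq2 and seq3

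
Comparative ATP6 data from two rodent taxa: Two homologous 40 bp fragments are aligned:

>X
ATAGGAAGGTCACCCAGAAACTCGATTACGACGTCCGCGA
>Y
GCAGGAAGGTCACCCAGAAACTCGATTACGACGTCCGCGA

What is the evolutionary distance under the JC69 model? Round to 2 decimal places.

0.05

The sequences differ at 2 of 40 sites (1, 2), so p = 2/40 = 0.05.
d = −(3/4) ln(1 − 4p/3) = −0.75 ln(1 − 0.066667) = −0.75 ln(0.933333)
  = −0.75 × (-0.068993) = 0.051745 substitutions/site.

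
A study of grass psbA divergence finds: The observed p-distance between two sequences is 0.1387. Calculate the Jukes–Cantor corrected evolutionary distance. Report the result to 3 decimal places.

0.153

d = −(3/4) ln(1 − 4p/3) = −0.75 ln(1 − 0.184933) = −0.75 ln(0.815067)
  = −0.75 × (-0.204485) = 0.153364 substitutions/site.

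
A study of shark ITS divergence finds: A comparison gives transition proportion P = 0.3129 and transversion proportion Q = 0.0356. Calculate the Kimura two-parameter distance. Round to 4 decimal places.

0.5599

Under the Kimura two-parameter model, d = −½ ln(1 − 2P − Q) − ¼ ln(1 − 2Q).
1 − 2P − Q = 0.3386, giving −½ ln(0.3386) = 0.541468.
1 − 2Q = 0.9288, giving −¼ ln(0.9288) = 0.018465.
d = 0.541468 + 0.018465 = 0.559933.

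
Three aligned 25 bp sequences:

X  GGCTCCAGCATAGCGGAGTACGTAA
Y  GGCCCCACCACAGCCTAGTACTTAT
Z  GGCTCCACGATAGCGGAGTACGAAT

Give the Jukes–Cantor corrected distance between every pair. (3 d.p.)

X–Y: 7/25 sites differ → p = 0.28, d = −0.75 ln(1 − 0.373333) = 0.350505 ≈ 0.351.
X–Z: 4/25 sites differ → p = 0.16, d = −0.75 ln(1 − 0.213333) = 0.179963 ≈ 0.180.
Y–Z: 7/25 sites differ → p = 0.28, d = −0.75 ln(1 − 0.373333) = 0.350505 ≈ 0.351.

d(X,Y) = 0.351, d(X,Z) = 0.180, d(Y,Z) = 0.351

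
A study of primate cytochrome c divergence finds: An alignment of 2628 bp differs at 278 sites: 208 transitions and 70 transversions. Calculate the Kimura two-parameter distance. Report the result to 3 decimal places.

P = 208/2628 ≈ 0.079148 and Q = 70/2628 ≈ 0.026636.
Under the Kimura two-parameter model, d = −½ ln(1 − 2P − Q) − ¼ ln(1 − 2Q).
1 − 2P − Q = 0.815068, giving −½ ln(0.815068) = 0.102242.
1 − 2Q = 0.946728, giving −¼ ln(0.946728) = 0.013686.
d = 0.102242 + 0.013686 = 0.115928.

0.116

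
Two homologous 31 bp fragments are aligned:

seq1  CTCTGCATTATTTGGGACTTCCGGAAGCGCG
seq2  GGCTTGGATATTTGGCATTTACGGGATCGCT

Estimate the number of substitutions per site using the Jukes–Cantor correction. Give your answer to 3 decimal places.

The sequences differ at 12 of 31 sites, so p = 12/31 ≈ 0.387097.
d = −(3/4) ln(1 − 4p/3) = −0.75 ln(1 − 0.516129) = −0.75 ln(0.483871)
  = −0.75 × (-0.725937) = 0.544453 substitutions/site.

0.544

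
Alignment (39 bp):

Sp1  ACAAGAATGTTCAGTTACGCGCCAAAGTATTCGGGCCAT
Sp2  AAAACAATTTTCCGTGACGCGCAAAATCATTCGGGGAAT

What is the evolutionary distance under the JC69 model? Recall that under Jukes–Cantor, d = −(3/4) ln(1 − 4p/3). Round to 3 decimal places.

The sequences differ at 10 of 39 sites (2, 5, 9, 13, 16, 23, 27, 28, 36, 37), so p = 10/39 ≈ 0.25641.
d = −(3/4) ln(1 − 4p/3) = −0.75 ln(1 − 0.34188) = −0.75 ln(0.65812)
  = −0.75 × (-0.418368) = 0.313776 substitutions/site.

0.314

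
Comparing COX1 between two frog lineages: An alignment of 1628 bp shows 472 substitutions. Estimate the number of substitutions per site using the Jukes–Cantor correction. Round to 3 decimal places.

p = 472/1628 ≈ 0.289926.
d = −(3/4) ln(1 − 4p/3) = −0.75 ln(1 − 0.386568) = −0.75 ln(0.613432)
  = −0.75 × (-0.488686) = 0.366515 substitutions/site.

0.367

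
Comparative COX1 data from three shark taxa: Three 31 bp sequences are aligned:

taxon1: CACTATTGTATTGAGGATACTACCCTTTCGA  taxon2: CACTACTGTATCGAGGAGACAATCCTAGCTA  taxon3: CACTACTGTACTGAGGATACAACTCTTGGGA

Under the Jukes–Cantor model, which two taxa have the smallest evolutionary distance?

taxon1 and taxon3

taxon1–taxon2: 8/31 differ, p = 0.258, d = 0.316.
taxon1–taxon3: 6/31 differ, p = 0.194, d = 0.224.
taxon2–taxon3: 8/31 differ, p = 0.258, d = 0.316.
The smallest distance is between taxon1 and taxon3.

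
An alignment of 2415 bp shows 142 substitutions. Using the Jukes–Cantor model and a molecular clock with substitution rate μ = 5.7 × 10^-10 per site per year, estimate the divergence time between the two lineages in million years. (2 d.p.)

p = 142/2415 ≈ 0.058799.
d = −(3/4) ln(1 − 4p/3) = −0.75 ln(1 − 0.078399) = −0.75 ln(0.921601)
  = −0.75 × (-0.081643) = 0.061232 substitutions/site.
Under a molecular clock d = 2μt, so t = d/(2μ) = 0.061232 / (2 × 5.7 × 10^-10) = 53.71 million years.

53.71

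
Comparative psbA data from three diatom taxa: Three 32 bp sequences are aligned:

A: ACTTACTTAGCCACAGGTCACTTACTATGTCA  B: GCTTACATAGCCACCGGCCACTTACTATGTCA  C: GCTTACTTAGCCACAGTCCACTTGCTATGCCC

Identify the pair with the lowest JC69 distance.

A and B

A–B: 4/32 differ, p = 0.125, d = 0.137.
A–C: 6/32 differ, p = 0.188, d = 0.216.
B–C: 6/32 differ, p = 0.188, d = 0.216.
The smallest distance is between A and B.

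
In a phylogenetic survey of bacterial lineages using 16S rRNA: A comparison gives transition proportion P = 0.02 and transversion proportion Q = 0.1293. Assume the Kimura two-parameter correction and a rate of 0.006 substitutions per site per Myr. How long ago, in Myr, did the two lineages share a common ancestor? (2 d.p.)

13.96

Under the Kimura two-parameter model, d = −½ ln(1 − 2P − Q) − ¼ ln(1 − 2Q).
1 − 2P − Q = 0.8307, giving −½ ln(0.8307) = 0.092743.
1 − 2Q = 0.7414, giving −¼ ln(0.7414) = 0.074804.
d = 0.092743 + 0.074804 = 0.167547.
Under a molecular clock d = 2μt, so t = d/(2μ) = 0.167547 / (2 × 0.006) = 13.96 Myr.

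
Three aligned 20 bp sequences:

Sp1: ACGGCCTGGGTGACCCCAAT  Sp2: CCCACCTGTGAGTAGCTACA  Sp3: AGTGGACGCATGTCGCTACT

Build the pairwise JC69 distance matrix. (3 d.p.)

Sp1–Sp2: 11/20 sites differ → p = 0.55, d = −0.75 ln(1 − 0.733333) = 0.991316 ≈ 0.991.
Sp1–Sp3: 11/20 sites differ → p = 0.55, d = −0.75 ln(1 − 0.733333) = 0.991316 ≈ 0.991.
Sp2–Sp3: 12/20 sites differ → p = 0.6, d = −0.75 ln(1 − 0.8) = 1.207078 ≈ 1.207.

d(Sp1,Sp2) = 0.991, d(Sp1,Sp3) = 0.991, d(Sp2,Sp3) = 1.207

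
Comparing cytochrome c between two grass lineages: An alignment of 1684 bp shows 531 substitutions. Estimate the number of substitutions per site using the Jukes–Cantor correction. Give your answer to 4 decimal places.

0.4091

p = 531/1684 ≈ 0.315321.
d = −(3/4) ln(1 − 4p/3) = −0.75 ln(1 − 0.420428) = −0.75 ln(0.579572)
  = −0.75 × (-0.545465) = 0.409099 substitutions/site.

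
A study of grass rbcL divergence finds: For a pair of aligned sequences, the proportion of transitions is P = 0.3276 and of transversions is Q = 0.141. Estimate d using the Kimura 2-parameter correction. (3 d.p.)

0.878

Under the Kimura two-parameter model, d = −½ ln(1 − 2P − Q) − ¼ ln(1 − 2Q).
1 − 2P − Q = 0.2038, giving −½ ln(0.2038) = 0.795308.
1 − 2Q = 0.718, giving −¼ ln(0.718) = 0.082821.
d = 0.795308 + 0.082821 = 0.878129.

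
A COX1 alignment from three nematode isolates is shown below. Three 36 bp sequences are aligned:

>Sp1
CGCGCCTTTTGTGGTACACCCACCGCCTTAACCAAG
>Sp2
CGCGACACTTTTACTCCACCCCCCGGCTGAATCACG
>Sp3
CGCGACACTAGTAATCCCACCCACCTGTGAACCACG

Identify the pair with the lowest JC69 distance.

Sp1–Sp2: 12/36 differ, p = 0.333, d = 0.441.
Sp1–Sp3: 16/36 differ, p = 0.444, d = 0.673.
Sp2–Sp3: 10/36 differ, p = 0.278, d = 0.347.
The smallest distance is between Sp2 and Sp3.

Sp2 and Sp3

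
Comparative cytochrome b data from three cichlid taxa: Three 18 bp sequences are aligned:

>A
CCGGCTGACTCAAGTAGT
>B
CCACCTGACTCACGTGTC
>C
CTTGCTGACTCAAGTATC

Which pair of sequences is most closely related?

A and C

A–B: 6/18 differ, p = 0.333, d = 0.441.
A–C: 4/18 differ, p = 0.222, d = 0.264.
B–C: 5/18 differ, p = 0.278, d = 0.347.
The smallest distance is between A and C.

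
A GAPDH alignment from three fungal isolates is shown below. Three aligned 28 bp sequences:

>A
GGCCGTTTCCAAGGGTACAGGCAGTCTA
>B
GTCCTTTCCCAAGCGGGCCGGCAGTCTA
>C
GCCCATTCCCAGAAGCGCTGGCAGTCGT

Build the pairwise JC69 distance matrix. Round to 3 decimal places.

d(A,B) = 0.304, d(A,C) = 0.556, d(B,C) = 0.420

A–B: 7/28 sites differ → p = 0.25, d = −0.75 ln(1 − 0.333333) = 0.304098 ≈ 0.304.
A–C: 11/28 sites differ → p ≈ 0.392857, d = −0.75 ln(1 − 0.523809) = 0.556452 ≈ 0.556.
B–C: 9/28 sites differ → p ≈ 0.321429, d = −0.75 ln(1 − 0.428572) = 0.419713 ≈ 0.420.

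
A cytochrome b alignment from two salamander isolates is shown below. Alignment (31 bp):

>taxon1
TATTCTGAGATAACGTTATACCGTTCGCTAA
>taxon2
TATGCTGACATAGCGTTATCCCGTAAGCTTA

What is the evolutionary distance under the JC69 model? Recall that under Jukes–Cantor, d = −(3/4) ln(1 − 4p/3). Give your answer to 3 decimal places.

The sequences differ at 7 of 31 sites (4, 9, 13, 20, 25, 26, 30), so p = 7/31 ≈ 0.225806.
d = −(3/4) ln(1 − 4p/3) = −0.75 ln(1 − 0.301075) = −0.75 ln(0.698925)
  = −0.75 × (-0.358212) = 0.268659 substitutions/site.

0.269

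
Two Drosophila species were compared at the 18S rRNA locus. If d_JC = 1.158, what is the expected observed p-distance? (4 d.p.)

0.5899

p = (3/4)(1 − e^(−4d/3)) = 0.75 × (1 − e^(-1.544)) = 0.75 × (1 − 0.213525) = 0.589856.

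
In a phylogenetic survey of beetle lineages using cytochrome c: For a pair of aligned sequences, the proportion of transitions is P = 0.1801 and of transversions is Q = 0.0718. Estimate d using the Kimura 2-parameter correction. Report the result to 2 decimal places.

0.32

Under the Kimura two-parameter model, d = −½ ln(1 − 2P − Q) − ¼ ln(1 − 2Q).
1 − 2P − Q = 0.568, giving −½ ln(0.568) = 0.282817.
1 − 2Q = 0.8564, giving −¼ ln(0.8564) = 0.038754.
d = 0.282817 + 0.038754 = 0.321571.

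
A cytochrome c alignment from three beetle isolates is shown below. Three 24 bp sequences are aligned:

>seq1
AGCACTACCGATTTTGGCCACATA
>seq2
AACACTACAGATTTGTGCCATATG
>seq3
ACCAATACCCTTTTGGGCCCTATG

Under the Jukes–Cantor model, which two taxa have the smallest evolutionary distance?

seq1–seq2: 6/24 differ, p = 0.250, d = 0.304.
seq1–seq3: 8/24 differ, p = 0.333, d = 0.441.
seq2–seq3: 7/24 differ, p = 0.292, d = 0.369.
The smallest distance is between seq1 and seq2.

seq1 and seq2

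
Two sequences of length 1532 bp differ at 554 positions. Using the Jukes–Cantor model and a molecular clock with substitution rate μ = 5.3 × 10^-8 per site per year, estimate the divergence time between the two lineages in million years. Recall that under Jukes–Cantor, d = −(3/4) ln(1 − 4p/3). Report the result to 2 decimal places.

p = 554/1532 ≈ 0.361619.
d = −(3/4) ln(1 − 4p/3) = −0.75 ln(1 − 0.482159) = −0.75 ln(0.517841)
  = −0.75 × (-0.658087) = 0.493565 substitutions/site.
Under a molecular clock d = 2μt, so t = d/(2μ) = 0.493565 / (2 × 5.3 × 10^-8) = 4.66 million years.

4.66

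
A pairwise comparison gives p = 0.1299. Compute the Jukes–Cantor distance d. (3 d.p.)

0.143

d = −(3/4) ln(1 − 4p/3) = −0.75 ln(1 − 0.1732) = −0.75 ln(0.8268)
  = −0.75 × (-0.190192) = 0.142644 substitutions/site.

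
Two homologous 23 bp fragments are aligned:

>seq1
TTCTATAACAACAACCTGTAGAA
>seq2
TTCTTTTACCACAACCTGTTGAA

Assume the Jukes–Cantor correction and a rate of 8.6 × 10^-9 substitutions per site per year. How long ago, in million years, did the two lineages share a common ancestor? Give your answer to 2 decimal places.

11.50

The sequences differ at 4 of 23 sites (5, 7, 10, 20), so p = 4/23 ≈ 0.173913.
d = −(3/4) ln(1 − 4p/3) = −0.75 ln(1 − 0.231884) = −0.75 ln(0.768116)
  = −0.75 × (-0.263815) = 0.197861 substitutions/site.
Under a molecular clock d = 2μt, so t = d/(2μ) = 0.197861 / (2 × 8.6 × 10^-9) = 11.50 million years.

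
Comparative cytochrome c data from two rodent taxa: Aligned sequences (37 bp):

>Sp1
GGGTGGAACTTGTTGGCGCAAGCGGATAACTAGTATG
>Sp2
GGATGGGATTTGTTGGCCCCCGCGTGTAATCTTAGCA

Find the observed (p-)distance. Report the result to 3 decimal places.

0.432

The sequences differ at 16 of 37 positions.
p = 16/37 = 0.432432… ≈ 0.432 (to 3 d.p.).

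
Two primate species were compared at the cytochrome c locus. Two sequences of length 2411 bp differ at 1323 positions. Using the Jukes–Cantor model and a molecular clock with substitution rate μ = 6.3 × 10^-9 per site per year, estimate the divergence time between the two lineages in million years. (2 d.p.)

p = 1323/2411 ≈ 0.548735.
d = −(3/4) ln(1 − 4p/3) = −0.75 ln(1 − 0.731647) = −0.75 ln(0.268353)
  = −0.75 × (-1.315452) = 0.986589 substitutions/site.
Under a molecular clock d = 2μt, so t = d/(2μ) = 0.986589 / (2 × 6.3 × 10^-9) = 78.30 million years.

78.30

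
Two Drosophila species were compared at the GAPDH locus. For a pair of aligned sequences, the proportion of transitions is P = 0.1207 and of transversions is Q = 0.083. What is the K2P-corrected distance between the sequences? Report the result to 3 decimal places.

0.241

Under the Kimura two-parameter model, d = −½ ln(1 − 2P − Q) − ¼ ln(1 − 2Q).
1 − 2P − Q = 0.6756, giving −½ ln(0.6756) = 0.196077.
1 − 2Q = 0.834, giving −¼ ln(0.834) = 0.045380.
d = 0.196077 + 0.045380 = 0.241457.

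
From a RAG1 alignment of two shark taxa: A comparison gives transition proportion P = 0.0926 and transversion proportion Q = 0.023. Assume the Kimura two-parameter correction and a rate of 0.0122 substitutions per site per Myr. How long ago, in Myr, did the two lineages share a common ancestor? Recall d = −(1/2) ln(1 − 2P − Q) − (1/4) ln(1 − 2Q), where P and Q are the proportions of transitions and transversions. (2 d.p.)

Under the Kimura two-parameter model, d = −½ ln(1 − 2P − Q) − ¼ ln(1 − 2Q).
1 − 2P − Q = 0.7918, giving −½ ln(0.7918) = 0.116723.
1 − 2Q = 0.954, giving −¼ ln(0.954) = 0.011773.
d = 0.116723 + 0.011773 = 0.128496.
Under a molecular clock d = 2μt, so t = d/(2μ) = 0.128496 / (2 × 0.0122) = 5.27 Myr.

5.27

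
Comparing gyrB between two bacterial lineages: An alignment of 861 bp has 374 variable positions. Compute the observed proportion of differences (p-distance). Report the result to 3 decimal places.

p = 374/861 = 0.434378… ≈ 0.434 (to 3 d.p.).

0.434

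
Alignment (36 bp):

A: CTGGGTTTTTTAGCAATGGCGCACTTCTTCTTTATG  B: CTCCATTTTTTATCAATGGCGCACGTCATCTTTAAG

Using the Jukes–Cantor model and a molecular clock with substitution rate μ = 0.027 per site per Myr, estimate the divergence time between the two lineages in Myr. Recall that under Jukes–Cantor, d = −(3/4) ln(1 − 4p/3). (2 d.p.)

The sequences differ at 7 of 36 sites (3, 4, 5, 13, 25, 28, 35), so p = 7/36 ≈ 0.194444.
d = −(3/4) ln(1 − 4p/3) = −0.75 ln(1 − 0.259259) = −0.75 ln(0.740741)
  = −0.75 × (-0.300104) = 0.225078 substitutions/site.
Under a molecular clock d = 2μt, so t = d/(2μ) = 0.225078 / (2 × 0.027) = 4.17 Myr.

4.17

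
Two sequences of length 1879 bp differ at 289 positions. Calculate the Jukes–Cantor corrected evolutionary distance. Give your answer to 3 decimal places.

0.172

p = 289/1879 ≈ 0.153805.
d = −(3/4) ln(1 − 4p/3) = −0.75 ln(1 − 0.205073) = −0.75 ln(0.794927)
  = −0.75 × (-0.229505) = 0.172129 substitutions/site.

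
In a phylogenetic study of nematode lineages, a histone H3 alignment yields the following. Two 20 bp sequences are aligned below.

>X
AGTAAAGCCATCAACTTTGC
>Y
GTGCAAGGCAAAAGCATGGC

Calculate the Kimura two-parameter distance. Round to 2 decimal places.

Of 20 sites, 2 differences are transitions and 8 are transversions, so P = 2/20 = 0.1 and Q = 8/20 = 0.4.
Under the Kimura two-parameter model, d = −½ ln(1 − 2P − Q) − ¼ ln(1 − 2Q).
1 − 2P − Q = 0.4, giving −½ ln(0.4) = 0.458145.
1 − 2Q = 0.2, giving −¼ ln(0.2) = 0.402359.
d = 0.458145 + 0.402359 = 0.860504.

0.86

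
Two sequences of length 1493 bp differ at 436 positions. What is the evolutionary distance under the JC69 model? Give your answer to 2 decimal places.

p = 436/1493 ≈ 0.292029.
d = −(3/4) ln(1 − 4p/3) = −0.75 ln(1 − 0.389372) = −0.75 ln(0.610628)
  = −0.75 × (-0.493267) = 0.369950 substitutions/site.

0.37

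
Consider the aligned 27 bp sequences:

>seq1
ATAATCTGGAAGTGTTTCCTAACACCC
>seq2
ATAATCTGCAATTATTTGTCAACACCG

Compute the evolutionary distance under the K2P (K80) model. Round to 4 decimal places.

Of 27 sites, 3 differences are transitions and 4 are transversions, so P = 3/27 ≈ 0.111111 and Q = 4/27 ≈ 0.148148.
Under the Kimura two-parameter model, d = −½ ln(1 − 2P − Q) − ¼ ln(1 − 2Q).
1 − 2P − Q = 0.62963, giving −½ ln(0.62963) = 0.231311.
1 − 2Q = 0.703704, giving −¼ ln(0.703704) = 0.087849.
d = 0.231311 + 0.087849 = 0.319160.

0.3192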